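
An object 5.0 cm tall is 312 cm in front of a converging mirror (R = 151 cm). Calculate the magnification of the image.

f = R/2 = 151/2 = 75.50 cm.
1/d_i = 1/f − 1/d_o = 1/(75.50) − 1/(312) = 0.01004, so d_i = 99.60 cm.
m = −d_i/d_o = −(99.60)/(312) = -0.319.
The image is real, inverted and reduced, in front of the mirror.

m = -0.319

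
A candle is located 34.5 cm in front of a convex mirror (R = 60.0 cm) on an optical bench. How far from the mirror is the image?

f = R/2 = 60.0/2 = 30.00 cm; for a convex mirror, f = -30.00 cm.
Mirror equation: 1/v = 1/f − 1/u = 1/(-30.00) − 1/(34.5) = -0.03333 − 0.02899 = -0.06232, so v = -16.0 cm.
The image is virtual, upright and reduced, behind the mirror.

16.0 cm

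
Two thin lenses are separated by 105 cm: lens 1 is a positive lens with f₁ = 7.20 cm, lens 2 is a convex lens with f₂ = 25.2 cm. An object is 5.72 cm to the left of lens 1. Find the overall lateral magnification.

m = -1.14

Lens 1: 1/d_i1 = 1/(7.20) − 1/(5.72) = -0.03594, so d_i1 = -27.83 cm; m₁ = −d_i1/d_o1 = +4.865.
d_o2 = 105 − (-27.83) = 132.8 cm.
Lens 2: 1/d_i2 = 1/(25.2) − 1/(132.8) = 0.03215, so d_i2 = 31.10 cm; m₂ = −d_i2/d_o2 = -0.2342.
m = m₁·m₂ = (+4.865)(-0.2342) = -1.14.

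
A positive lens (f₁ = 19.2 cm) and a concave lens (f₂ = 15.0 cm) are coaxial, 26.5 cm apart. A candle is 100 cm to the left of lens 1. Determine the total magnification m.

m = -0.201

Lens 1: 1/d_i1 = 1/(19.2) − 1/(100) = 0.04208, so d_i1 = 23.76 cm; m₁ = −d_i1/d_o1 = -0.2376.
d_o2 = 26.5 − (23.76) = 2.740 cm.
f₂ = −15.0 cm (diverging).
Lens 2: 1/d_i2 = 1/(-15.0) − 1/(2.740) = -0.4316, so d_i2 = -2.317 cm; m₂ = −d_i2/d_o2 = +0.8455.
m = m₁·m₂ = (-0.2376)(+0.8455) = -0.201.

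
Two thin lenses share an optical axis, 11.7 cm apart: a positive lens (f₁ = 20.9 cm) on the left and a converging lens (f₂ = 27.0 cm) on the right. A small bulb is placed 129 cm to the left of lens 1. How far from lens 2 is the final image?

Lens 1: 1/d_i1 = 1/f₁ − 1/d_o1 = 1/(20.9) − 1/(129) = 0.04009, so d_i1 = 24.94 cm.
The intermediate image is 24.94 cm to the right of lens 1, which lies 13.24 cm to the right of lens 2 — a virtual object — so d_o2 = −13.24 cm.
Lens 2: 1/d_i2 = 1/f₂ − 1/d_o2 = 1/(27.0) − 1/(-13.24) = 0.1126, so d_i2 = 8.88 cm.
The final image is real, 8.88 cm to the right of lens 2 (overall magnification ≈ -0.13).

8.88 cm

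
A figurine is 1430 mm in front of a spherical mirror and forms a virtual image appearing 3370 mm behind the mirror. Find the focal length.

f = 2480 mm (concave)

Virtual image ⇒ d_i = −3370 mm.
1/f = 1/d_o + 1/d_i = 1/(1430) + 1/(-3370) = 0.0004026, so f = 2480 mm.
Since f is positive, the spherical mirror is concave.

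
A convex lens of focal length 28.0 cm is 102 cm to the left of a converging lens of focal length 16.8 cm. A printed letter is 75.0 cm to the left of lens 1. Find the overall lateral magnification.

m = +0.247

Lens 1: 1/d_i1 = 1/(28.0) − 1/(75.0) = 0.02238, so d_i1 = 44.68 cm; m₁ = −d_i1/d_o1 = -0.5957.
d_o2 = 102 − (44.68) = 57.32 cm.
Lens 2: 1/d_i2 = 1/(16.8) − 1/(57.32) = 0.04208, so d_i2 = 23.77 cm; m₂ = −d_i2/d_o2 = -0.4146.
m = m₁·m₂ = (-0.5957)(-0.4146) = +0.247.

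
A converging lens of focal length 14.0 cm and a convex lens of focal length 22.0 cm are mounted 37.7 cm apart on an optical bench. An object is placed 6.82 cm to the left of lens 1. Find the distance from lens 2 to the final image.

Lens 1: 1/d_i1 = 1/f₁ − 1/d_o1 = 1/(14.0) − 1/(6.82) = -0.07520, so d_i1 = -13.30 cm.
The intermediate image is 13.30 cm to the left of lens 1 (virtual), which is 37.7 − (-13.30) = 51.00 cm to the left of lens 2, so d_o2 = +51.00 cm.
Lens 2: 1/d_i2 = 1/f₂ − 1/d_o2 = 1/(22.0) − 1/(51.00) = 0.02585, so d_i2 = 38.7 cm.
The final image is real, 38.7 cm to the right of lens 2 (overall magnification ≈ -1.5).

38.7 cm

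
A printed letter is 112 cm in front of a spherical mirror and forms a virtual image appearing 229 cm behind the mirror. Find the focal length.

f = 219 cm (concave)

Virtual image ⇒ d_i = −229 cm.
1/f = 1/d_o + 1/d_i = 1/(112) + 1/(-229) = 0.004562, so f = 219 cm.
Since f is positive, the spherical mirror is concave.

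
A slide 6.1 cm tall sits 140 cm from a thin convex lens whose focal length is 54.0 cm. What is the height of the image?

3.83 cm

1/d_i = 1/f − 1/d_o = 1/(54.00) − 1/(140) = 0.01138, so d_i = 87.91 cm.
m = −d_i/d_o = -0.6279.
|h_i| = |m|·h_o = 0.6279 × 6.1 = 3.83 cm. The image is real, inverted and reduced, on the far side of the lens.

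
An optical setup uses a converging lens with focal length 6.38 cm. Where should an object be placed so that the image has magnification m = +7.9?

5.57 cm

m = −d_i/d_o ⇒ d_i = −m·d_o.
1/f = 1/d_o + 1/d_i = 1/d_o − 1/(m·d_o) = (1 − 1/m)/d_o, so d_o = f(1 − 1/m) = (6.380)(1 − 1/(+7.9)) = 5.57 cm.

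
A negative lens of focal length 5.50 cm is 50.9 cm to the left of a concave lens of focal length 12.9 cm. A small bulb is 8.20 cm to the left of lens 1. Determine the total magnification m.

f₁ = −5.50 cm (diverging).
Lens 1: 1/d_i1 = 1/(-5.50) − 1/(8.20) = -0.3038, so d_i1 = -3.292 cm; m₁ = −d_i1/d_o1 = +0.4015.
d_o2 = 50.9 − (-3.292) = 54.19 cm.
f₂ = −12.9 cm (diverging).
Lens 2: 1/d_i2 = 1/(-12.9) − 1/(54.19) = -0.09597, so d_i2 = -10.42 cm; m₂ = −d_i2/d_o2 = +0.1923.
m = m₁·m₂ = (+0.4015)(+0.1923) = +0.0772.

m = +0.0772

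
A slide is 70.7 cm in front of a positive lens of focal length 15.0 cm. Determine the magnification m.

m = -0.269

1/d_i = 1/f − 1/d_o = 1/(15.00) − 1/(70.7) = 0.05252, so d_i = 19.04 cm.
m = −d_i/d_o = −(19.04)/(70.7) = -0.269.
The image is real, inverted and reduced, on the far side of the lens.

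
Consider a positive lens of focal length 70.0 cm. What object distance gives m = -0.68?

173 cm

m = −d_i/d_o ⇒ d_i = −m·d_o.
1/f = 1/d_o + 1/d_i = 1/d_o − 1/(m·d_o) = (1 − 1/m)/d_o, so d_o = f(1 − 1/m) = (70.00)(1 − 1/(-0.68)) = 173 cm.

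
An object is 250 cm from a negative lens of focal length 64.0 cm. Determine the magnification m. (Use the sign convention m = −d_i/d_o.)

m = +0.204

For a negative lens, f = -64.0 cm.
1/d_i = 1/f − 1/d_o = 1/(-64.00) − 1/(250) = -0.01963, so d_i = -50.96 cm.
m = −d_i/d_o = −(-50.96)/(250) = +0.204.
The image is virtual, upright and reduced, on the same side as the object.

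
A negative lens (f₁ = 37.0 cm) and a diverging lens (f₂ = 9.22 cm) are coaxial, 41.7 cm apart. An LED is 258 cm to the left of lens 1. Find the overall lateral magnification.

m = +0.0139

f₁ = −37.0 cm (diverging).
Lens 1: 1/d_i1 = 1/(-37.0) − 1/(258) = -0.03090, so d_i1 = -32.36 cm; m₁ = −d_i1/d_o1 = +0.1254.
d_o2 = 41.7 − (-32.36) = 74.06 cm.
f₂ = −9.22 cm (diverging).
Lens 2: 1/d_i2 = 1/(-9.22) − 1/(74.06) = -0.1220, so d_i2 = -8.199 cm; m₂ = −d_i2/d_o2 = +0.1107.
m = m₁·m₂ = (+0.1254)(+0.1107) = +0.0139.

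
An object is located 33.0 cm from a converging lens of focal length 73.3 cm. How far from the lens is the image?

60.0 cm

Lens equation: 1/q = 1/f − 1/p = 1/(73.30) − 1/(33.0) = 0.01364 − 0.03030 = -0.01666, so q = -60.0 cm.
The image is virtual, upright and enlarged, on the same side as the object.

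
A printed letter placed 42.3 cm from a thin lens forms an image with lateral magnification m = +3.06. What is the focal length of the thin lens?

m = −d_i/d_o ⇒ d_i = −m·d_o = −(+3.06)·(42.3) = -129.4 cm.
1/f = 1/d_o + 1/d_i = 1/(42.3) + 1/(-129.4) = 0.01591, so f = 62.8 cm.
Since f is positive, the thin lens is converging.

f = 62.8 cm (converging)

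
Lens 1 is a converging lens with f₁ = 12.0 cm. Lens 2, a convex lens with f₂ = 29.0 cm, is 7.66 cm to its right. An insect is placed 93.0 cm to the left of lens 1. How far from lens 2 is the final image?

Lens 1: 1/d_i1 = 1/f₁ − 1/d_o1 = 1/(12.0) − 1/(93.0) = 0.07258, so d_i1 = 13.78 cm.
The intermediate image is 13.78 cm to the right of lens 1, which lies 6.120 cm to the right of lens 2 — a virtual object — so d_o2 = −6.120 cm.
Lens 2: 1/d_i2 = 1/f₂ − 1/d_o2 = 1/(29.0) − 1/(-6.120) = 0.1979, so d_i2 = 5.05 cm.
The final image is real, 5.05 cm to the right of lens 2 (overall magnification ≈ -0.12).

5.05 cm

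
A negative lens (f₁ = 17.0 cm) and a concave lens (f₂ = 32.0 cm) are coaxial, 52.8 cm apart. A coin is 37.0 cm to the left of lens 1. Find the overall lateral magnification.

m = +0.104

f₁ = −17.0 cm (diverging).
Lens 1: 1/d_i1 = 1/(-17.0) − 1/(37.0) = -0.08585, so d_i1 = -11.65 cm; m₁ = −d_i1/d_o1 = +0.3149.
d_o2 = 52.8 − (-11.65) = 64.45 cm.
f₂ = −32.0 cm (diverging).
Lens 2: 1/d_i2 = 1/(-32.0) − 1/(64.45) = -0.04677, so d_i2 = -21.38 cm; m₂ = −d_i2/d_o2 = +0.3318.
m = m₁·m₂ = (+0.3149)(+0.3318) = +0.104.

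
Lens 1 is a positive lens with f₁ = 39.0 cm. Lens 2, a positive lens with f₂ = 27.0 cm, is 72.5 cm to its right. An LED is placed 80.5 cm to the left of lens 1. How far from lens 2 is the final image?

2.82 cm

Lens 1: 1/d_i1 = 1/f₁ − 1/d_o1 = 1/(39.0) − 1/(80.5) = 0.01322, so d_i1 = 75.65 cm.
The intermediate image is 75.65 cm to the right of lens 1, which lies 3.150 cm to the right of lens 2 — a virtual object — so d_o2 = −3.150 cm.
Lens 2: 1/d_i2 = 1/f₂ − 1/d_o2 = 1/(27.0) − 1/(-3.150) = 0.3545, so d_i2 = 2.82 cm.
The final image is real, 2.82 cm to the right of lens 2 (overall magnification ≈ -0.84).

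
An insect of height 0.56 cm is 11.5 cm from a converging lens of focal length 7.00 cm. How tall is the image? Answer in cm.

1/d_i = 1/f − 1/d_o = 1/(7.000) − 1/(11.5) = 0.05590, so d_i = 17.89 cm.
m = −d_i/d_o = -1.556.
|h_i| = |m|·h_o = 1.556 × 0.56 = 0.871 cm. The image is real, inverted and enlarged, on the far side of the lens.

0.871 cm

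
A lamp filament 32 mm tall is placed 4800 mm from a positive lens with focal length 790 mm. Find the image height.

6.30 mm

1/d_i = 1/f − 1/d_o = 1/(790.0) − 1/(4800) = 0.001057, so d_i = 945.6 mm.
m = −d_i/d_o = -0.1970.
|h_i| = |m|·h_o = 0.1970 × 32 = 6.30 mm. The image is real, inverted and reduced, on the far side of the lens.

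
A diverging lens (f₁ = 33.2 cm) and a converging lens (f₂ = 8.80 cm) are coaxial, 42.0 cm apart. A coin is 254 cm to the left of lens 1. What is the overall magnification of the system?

m = -0.0163

f₁ = −33.2 cm (diverging).
Lens 1: 1/d_i1 = 1/(-33.2) − 1/(254) = -0.03406, so d_i1 = -29.36 cm; m₁ = −d_i1/d_o1 = +0.1156.
d_o2 = 42.0 − (-29.36) = 71.36 cm.
Lens 2: 1/d_i2 = 1/(8.80) − 1/(71.36) = 0.09962, so d_i2 = 10.04 cm; m₂ = −d_i2/d_o2 = -0.1407.
m = m₁·m₂ = (+0.1156)(-0.1407) = -0.0163.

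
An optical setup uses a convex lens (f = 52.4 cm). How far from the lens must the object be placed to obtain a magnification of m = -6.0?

61.1 cm

m = −d_i/d_o ⇒ d_i = −m·d_o.
1/f = 1/d_o + 1/d_i = 1/d_o − 1/(m·d_o) = (1 − 1/m)/d_o, so d_o = f(1 − 1/m) = (52.40)(1 − 1/(-6.0)) = 61.1 cm.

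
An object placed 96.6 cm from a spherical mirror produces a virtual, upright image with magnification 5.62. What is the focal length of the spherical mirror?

m = −d_i/d_o ⇒ d_i = −m·d_o = −(+5.62)·(96.6) = -542.9 cm.
1/f = 1/d_o + 1/d_i = 1/(96.6) + 1/(-542.9) = 0.008510, so f = 118 cm.
Since f is positive, the spherical mirror is concave.

f = 118 cm (concave)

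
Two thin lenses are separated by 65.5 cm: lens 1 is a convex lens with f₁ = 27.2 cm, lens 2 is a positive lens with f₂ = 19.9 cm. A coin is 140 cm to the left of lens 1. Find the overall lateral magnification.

Lens 1: 1/d_i1 = 1/(27.2) − 1/(140) = 0.02962, so d_i1 = 33.76 cm; m₁ = −d_i1/d_o1 = -0.2411.
d_o2 = 65.5 − (33.76) = 31.74 cm.
Lens 2: 1/d_i2 = 1/(19.9) − 1/(31.74) = 0.01875, so d_i2 = 53.35 cm; m₂ = −d_i2/d_o2 = -1.681.
m = m₁·m₂ = (-0.2411)(-1.681) = +0.405.

m = +0.405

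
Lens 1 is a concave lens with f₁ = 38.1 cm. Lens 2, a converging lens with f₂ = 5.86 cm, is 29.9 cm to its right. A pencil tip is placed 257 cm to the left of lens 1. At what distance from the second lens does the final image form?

Lens 1 is diverging, so f₁ = −38.1 cm.
Lens 1: 1/d_i1 = 1/f₁ − 1/d_o1 = 1/(-38.1) − 1/(257) = -0.03014, so d_i1 = -33.18 cm.
The intermediate image is 33.18 cm to the left of lens 1 (virtual), which is 29.9 − (-33.18) = 63.08 cm to the left of lens 2, so d_o2 = +63.08 cm.
Lens 2: 1/d_i2 = 1/f₂ − 1/d_o2 = 1/(5.86) − 1/(63.08) = 0.1548, so d_i2 = 6.46 cm.
The final image is real, 6.46 cm to the right of lens 2 (overall magnification ≈ -0.013).

6.46 cm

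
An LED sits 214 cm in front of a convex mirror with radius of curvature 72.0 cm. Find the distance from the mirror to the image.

f = R/2 = 72.0/2 = 36.00 cm; for a convex mirror, f = -36.00 cm.
Mirror equation: 1/d_i = 1/f − 1/d_o = 1/(-36.00) − 1/(214) = -0.02778 − 0.004673 = -0.03245, so d_i = -30.8 cm.
The image is virtual, upright and reduced, behind the mirror.

30.8 cm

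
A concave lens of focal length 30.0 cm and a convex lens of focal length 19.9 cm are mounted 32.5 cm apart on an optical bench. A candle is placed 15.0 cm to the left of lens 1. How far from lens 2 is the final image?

Lens 1 is diverging, so f₁ = −30.0 cm.
Lens 1: 1/d_i1 = 1/f₁ − 1/d_o1 = 1/(-30.0) − 1/(15.0) = -0.1000, so d_i1 = -10.00 cm.
The intermediate image is 10.00 cm to the left of lens 1 (virtual), which is 32.5 − (-10.00) = 42.50 cm to the left of lens 2, so d_o2 = +42.50 cm.
Lens 2: 1/d_i2 = 1/f₂ − 1/d_o2 = 1/(19.9) − 1/(42.50) = 0.02672, so d_i2 = 37.4 cm.
The final image is real, 37.4 cm to the right of lens 2 (overall magnification ≈ -0.59).

37.4 cm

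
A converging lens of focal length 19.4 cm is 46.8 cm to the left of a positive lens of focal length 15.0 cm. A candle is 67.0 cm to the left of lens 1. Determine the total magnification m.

Lens 1: 1/d_i1 = 1/(19.4) − 1/(67.0) = 0.03662, so d_i1 = 27.31 cm; m₁ = −d_i1/d_o1 = -0.4076.
d_o2 = 46.8 − (27.31) = 19.49 cm.
Lens 2: 1/d_i2 = 1/(15.0) − 1/(19.49) = 0.01536, so d_i2 = 65.11 cm; m₂ = −d_i2/d_o2 = -3.341.
m = m₁·m₂ = (-0.4076)(-3.341) = +1.36.

m = +1.36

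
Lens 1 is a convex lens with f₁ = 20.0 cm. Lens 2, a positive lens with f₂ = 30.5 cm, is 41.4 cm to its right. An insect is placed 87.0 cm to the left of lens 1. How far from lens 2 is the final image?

Lens 1: 1/d_i1 = 1/f₁ − 1/d_o1 = 1/(20.0) − 1/(87.0) = 0.03851, so d_i1 = 25.97 cm.
The intermediate image is 25.97 cm to the right of lens 1, which is 41.4 − (25.97) = 15.43 cm to the left of lens 2, so d_o2 = +15.43 cm.
Lens 2: 1/d_i2 = 1/f₂ − 1/d_o2 = 1/(30.5) − 1/(15.43) = -0.03202, so d_i2 = -31.2 cm.
The final image is virtual, 31.2 cm to the left of lens 2 (overall magnification ≈ -0.60).

31.2 cm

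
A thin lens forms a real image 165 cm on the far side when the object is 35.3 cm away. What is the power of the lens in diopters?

d_i = +165 cm.
1/f = 1/d_o + 1/d_i = 1/(35.3) + 1/(165) = 0.03439 cm⁻¹.
f = 29.08 cm = 0.2908 m, so P = 1/f = +3.44 D.

P = +3.44 D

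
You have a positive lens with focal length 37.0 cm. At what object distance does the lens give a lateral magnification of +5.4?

m = −d_i/d_o ⇒ d_i = −m·d_o.
1/f = 1/d_o + 1/d_i = 1/d_o − 1/(m·d_o) = (1 − 1/m)/d_o, so d_o = f(1 − 1/m) = (37.00)(1 − 1/(+5.4)) = 30.1 cm.

30.1 cm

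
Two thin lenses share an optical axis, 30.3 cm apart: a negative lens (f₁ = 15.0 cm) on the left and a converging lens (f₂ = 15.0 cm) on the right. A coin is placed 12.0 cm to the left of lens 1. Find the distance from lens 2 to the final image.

Lens 1 is diverging, so f₁ = −15.0 cm.
Lens 1: 1/d_i1 = 1/f₁ − 1/d_o1 = 1/(-15.0) − 1/(12.0) = -0.1500, so d_i1 = -6.667 cm.
The intermediate image is 6.667 cm to the left of lens 1 (virtual), which is 30.3 − (-6.667) = 36.97 cm to the left of lens 2, so d_o2 = +36.97 cm.
Lens 2: 1/d_i2 = 1/f₂ − 1/d_o2 = 1/(15.0) − 1/(36.97) = 0.03962, so d_i2 = 25.2 cm.
The final image is real, 25.2 cm to the right of lens 2 (overall magnification ≈ -0.38).

25.2 cm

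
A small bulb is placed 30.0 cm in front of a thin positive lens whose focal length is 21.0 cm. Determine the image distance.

70.0 cm

Lens equation: 1/q = 1/f − 1/p = 1/(21.00) − 1/(30.0) = 0.04762 − 0.03333 = 0.01429, so q = 70.0 cm.
The image is real, inverted and enlarged, on the far side of the lens.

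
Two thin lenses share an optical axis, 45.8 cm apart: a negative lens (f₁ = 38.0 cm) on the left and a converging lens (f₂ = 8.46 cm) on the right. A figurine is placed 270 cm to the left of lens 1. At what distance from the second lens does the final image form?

9.47 cm

Lens 1 is diverging, so f₁ = −38.0 cm.
Lens 1: 1/d_i1 = 1/f₁ − 1/d_o1 = 1/(-38.0) − 1/(270) = -0.03002, so d_i1 = -33.31 cm.
The intermediate image is 33.31 cm to the left of lens 1 (virtual), which is 45.8 − (-33.31) = 79.11 cm to the left of lens 2, so d_o2 = +79.11 cm.
Lens 2: 1/d_i2 = 1/f₂ − 1/d_o2 = 1/(8.46) − 1/(79.11) = 0.1056, so d_i2 = 9.47 cm.
The final image is real, 9.47 cm to the right of lens 2 (overall magnification ≈ -0.015).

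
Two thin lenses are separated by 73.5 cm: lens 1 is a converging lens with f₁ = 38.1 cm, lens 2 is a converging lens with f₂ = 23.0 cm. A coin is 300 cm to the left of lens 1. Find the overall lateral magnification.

m = +0.488

Lens 1: 1/d_i1 = 1/(38.1) − 1/(300) = 0.02291, so d_i1 = 43.64 cm; m₁ = −d_i1/d_o1 = -0.1455.
d_o2 = 73.5 − (43.64) = 29.86 cm.
Lens 2: 1/d_i2 = 1/(23.0) − 1/(29.86) = 0.009989, so d_i2 = 100.1 cm; m₂ = −d_i2/d_o2 = -3.353.
m = m₁·m₂ = (-0.1455)(-3.353) = +0.488.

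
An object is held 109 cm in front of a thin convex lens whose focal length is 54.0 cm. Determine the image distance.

107 cm

Thin-lens equation: 1/q = 1/f − 1/p = 1/(54.00) − 1/(109) = 0.01852 − 0.009174 = 0.009344, so q = 107 cm.
The image is real, inverted and reduced, on the far side of the lens.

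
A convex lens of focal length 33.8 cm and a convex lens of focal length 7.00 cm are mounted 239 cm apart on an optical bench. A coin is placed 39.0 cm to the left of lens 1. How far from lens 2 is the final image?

Lens 1: 1/d_i1 = 1/f₁ − 1/d_o1 = 1/(33.8) − 1/(39.0) = 0.003945, so d_i1 = 253.5 cm.
The intermediate image is 253.5 cm to the right of lens 1, which lies 14.50 cm to the right of lens 2 — a virtual object — so d_o2 = −14.50 cm.
Lens 2: 1/d_i2 = 1/f₂ − 1/d_o2 = 1/(7.00) − 1/(-14.50) = 0.2118, so d_i2 = 4.72 cm.
The final image is real, 4.72 cm to the right of lens 2 (overall magnification ≈ -2.1).

4.72 cm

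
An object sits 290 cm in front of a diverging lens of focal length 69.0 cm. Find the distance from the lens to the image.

For a diverging lens, f = -69.0 cm.
Lens equation: 1/q = 1/f − 1/p = 1/(-69.00) − 1/(290) = -0.01449 − 0.003448 = -0.01794, so q = -55.7 cm.
The image is virtual, upright and reduced, on the same side as the object.

55.7 cm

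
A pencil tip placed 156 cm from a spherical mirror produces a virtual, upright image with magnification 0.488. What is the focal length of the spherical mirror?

f = -149 cm (convex)

m = −d_i/d_o ⇒ d_i = −m·d_o = −(+0.488)·(156) = -76.13 cm.
1/f = 1/d_o + 1/d_i = 1/(156) + 1/(-76.13) = -0.006725, so f = -149 cm.
Since f is negative, the spherical mirror is convex.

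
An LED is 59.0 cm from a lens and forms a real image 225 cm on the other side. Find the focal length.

f = 46.7 cm (converging)

Real image ⇒ d_i = +225 cm.
1/f = 1/d_o + 1/d_i = 1/(59.0) + 1/(225) = 0.02139, so f = 46.7 cm.
Since f is positive, the lens is converging.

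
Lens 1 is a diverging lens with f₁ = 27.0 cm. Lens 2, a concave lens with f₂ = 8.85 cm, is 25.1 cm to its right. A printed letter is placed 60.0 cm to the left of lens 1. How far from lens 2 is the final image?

Lens 1 is diverging, so f₁ = −27.0 cm.
Lens 1: 1/d_i1 = 1/f₁ − 1/d_o1 = 1/(-27.0) − 1/(60.0) = -0.05370, so d_i1 = -18.62 cm.
The intermediate image is 18.62 cm to the left of lens 1 (virtual), which is 25.1 − (-18.62) = 43.72 cm to the left of lens 2, so d_o2 = +43.72 cm.
Lens 2 is diverging, so f₂ = −8.85 cm.
Lens 2: 1/d_i2 = 1/f₂ − 1/d_o2 = 1/(-8.85) − 1/(43.72) = -0.1359, so d_i2 = -7.36 cm.
The final image is virtual, 7.36 cm to the left of lens 2 (overall magnification ≈ 0.052).

7.36 cm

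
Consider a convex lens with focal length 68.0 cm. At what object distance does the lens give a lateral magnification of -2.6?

94.2 cm

m = −d_i/d_o ⇒ d_i = −m·d_o.
1/f = 1/d_o + 1/d_i = 1/d_o − 1/(m·d_o) = (1 − 1/m)/d_o, so d_o = f(1 − 1/m) = (68.00)(1 − 1/(-2.6)) = 94.2 cm.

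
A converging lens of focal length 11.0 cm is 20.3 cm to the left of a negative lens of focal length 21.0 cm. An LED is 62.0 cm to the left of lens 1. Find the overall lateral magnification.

m = -0.162

Lens 1: 1/d_i1 = 1/(11.0) − 1/(62.0) = 0.07478, so d_i1 = 13.37 cm; m₁ = −d_i1/d_o1 = -0.2156.
d_o2 = 20.3 − (13.37) = 6.930 cm.
f₂ = −21.0 cm (diverging).
Lens 2: 1/d_i2 = 1/(-21.0) − 1/(6.930) = -0.1919, so d_i2 = -5.211 cm; m₂ = −d_i2/d_o2 = +0.7519.
m = m₁·m₂ = (-0.2156)(+0.7519) = -0.162.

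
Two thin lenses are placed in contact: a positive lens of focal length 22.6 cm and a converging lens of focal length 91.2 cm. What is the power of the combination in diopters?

P = +5.52 D

P₁ = 1/f₁ = 1/(0.226 m) = +4.425 D; P₂ = 1/f₂ = 1/(0.912 m) = +1.096 D.
For thin lenses in contact, P = P₁ + P₂ = (+4.425) + (+1.096) = +5.52 D.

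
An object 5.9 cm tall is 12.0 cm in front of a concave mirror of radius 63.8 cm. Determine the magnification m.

f = R/2 = 63.8/2 = 31.90 cm.
1/d_i = 1/f − 1/d_o = 1/(31.90) − 1/(12.0) = -0.05199, so d_i = -19.24 cm.
m = −d_i/d_o = −(-19.24)/(12.0) = +1.60.
The image is virtual, upright and enlarged, behind the mirror.

m = +1.60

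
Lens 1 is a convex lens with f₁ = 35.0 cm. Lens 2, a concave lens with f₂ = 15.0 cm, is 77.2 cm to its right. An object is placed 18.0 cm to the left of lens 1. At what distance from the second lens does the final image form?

Lens 1: 1/d_i1 = 1/f₁ − 1/d_o1 = 1/(35.0) − 1/(18.0) = -0.02698, so d_i1 = -37.06 cm.
The intermediate image is 37.06 cm to the left of lens 1 (virtual), which is 77.2 − (-37.06) = 114.3 cm to the left of lens 2, so d_o2 = +114.3 cm.
Lens 2 is diverging, so f₂ = −15.0 cm.
Lens 2: 1/d_i2 = 1/f₂ − 1/d_o2 = 1/(-15.0) − 1/(114.3) = -0.07542, so d_i2 = -13.3 cm.
The final image is virtual, 13.3 cm to the left of lens 2 (overall magnification ≈ 0.24).

13.3 cm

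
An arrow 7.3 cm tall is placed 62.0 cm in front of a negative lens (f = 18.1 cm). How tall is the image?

1.65 cm

For a negative lens, f = -18.1 cm.
1/d_i = 1/f − 1/d_o = 1/(-18.10) − 1/(62.0) = -0.07138, so d_i = -14.01 cm.
m = −d_i/d_o = +0.2260.
|h_i| = |m|·h_o = 0.2260 × 7.3 = 1.65 cm. The image is virtual, upright and reduced, on the same side as the object.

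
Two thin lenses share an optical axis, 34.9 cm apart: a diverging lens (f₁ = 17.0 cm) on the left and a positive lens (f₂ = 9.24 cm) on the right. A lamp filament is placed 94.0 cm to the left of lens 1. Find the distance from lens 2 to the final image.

Lens 1 is diverging, so f₁ = −17.0 cm.
Lens 1: 1/d_i1 = 1/f₁ − 1/d_o1 = 1/(-17.0) − 1/(94.0) = -0.06946, so d_i1 = -14.40 cm.
The intermediate image is 14.40 cm to the left of lens 1 (virtual), which is 34.9 − (-14.40) = 49.30 cm to the left of lens 2, so d_o2 = +49.30 cm.
Lens 2: 1/d_i2 = 1/f₂ − 1/d_o2 = 1/(9.24) − 1/(49.30) = 0.08794, so d_i2 = 11.4 cm.
The final image is real, 11.4 cm to the right of lens 2 (overall magnification ≈ -0.035).

11.4 cm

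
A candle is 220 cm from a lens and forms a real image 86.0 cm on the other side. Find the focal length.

f = 61.8 cm (converging)

Real image ⇒ d_i = +86.0 cm.
1/f = 1/d_o + 1/d_i = 1/(220) + 1/(86.0) = 0.01617, so f = 61.8 cm.
Since f is positive, the lens is converging.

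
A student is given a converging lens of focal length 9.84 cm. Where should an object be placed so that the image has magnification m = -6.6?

11.3 cm

m = −d_i/d_o ⇒ d_i = −m·d_o.
1/f = 1/d_o + 1/d_i = 1/d_o − 1/(m·d_o) = (1 − 1/m)/d_o, so d_o = f(1 − 1/m) = (9.840)(1 − 1/(-6.6)) = 11.3 cm.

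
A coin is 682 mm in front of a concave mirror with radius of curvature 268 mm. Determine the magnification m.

m = -0.245

f = R/2 = 268/2 = 134.0 mm.
1/d_i = 1/f − 1/d_o = 1/(134.0) − 1/(682) = 0.005996, so d_i = 166.8 mm.
m = −d_i/d_o = −(166.8)/(682) = -0.245.
The image is real, inverted and reduced, in front of the mirror.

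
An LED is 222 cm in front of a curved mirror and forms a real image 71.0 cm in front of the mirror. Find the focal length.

f = 53.8 cm (concave)

Real image ⇒ d_i = +71.0 cm.
1/f = 1/d_o + 1/d_i = 1/(222) + 1/(71.0) = 0.01859, so f = 53.8 cm.
Since f is positive, the curved mirror is concave.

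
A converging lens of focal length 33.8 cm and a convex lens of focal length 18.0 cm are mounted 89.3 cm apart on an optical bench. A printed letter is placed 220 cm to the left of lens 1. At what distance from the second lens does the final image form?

28.3 cm

Lens 1: 1/d_i1 = 1/f₁ − 1/d_o1 = 1/(33.8) − 1/(220) = 0.02504, so d_i1 = 39.94 cm.
The intermediate image is 39.94 cm to the right of lens 1, which is 89.3 − (39.94) = 49.36 cm to the left of lens 2, so d_o2 = +49.36 cm.
Lens 2: 1/d_i2 = 1/f₂ − 1/d_o2 = 1/(18.0) − 1/(49.36) = 0.03530, so d_i2 = 28.3 cm.
The final image is real, 28.3 cm to the right of lens 2 (overall magnification ≈ 0.10).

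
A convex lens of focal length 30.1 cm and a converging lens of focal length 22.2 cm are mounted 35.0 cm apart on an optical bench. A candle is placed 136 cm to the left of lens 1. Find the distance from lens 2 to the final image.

3.14 cm

Lens 1: 1/d_i1 = 1/f₁ − 1/d_o1 = 1/(30.1) − 1/(136) = 0.02587, so d_i1 = 38.66 cm.
The intermediate image is 38.66 cm to the right of lens 1, which lies 3.660 cm to the right of lens 2 — a virtual object — so d_o2 = −3.660 cm.
Lens 2: 1/d_i2 = 1/f₂ − 1/d_o2 = 1/(22.2) − 1/(-3.660) = 0.3183, so d_i2 = 3.14 cm.
The final image is real, 3.14 cm to the right of lens 2 (overall magnification ≈ -0.24).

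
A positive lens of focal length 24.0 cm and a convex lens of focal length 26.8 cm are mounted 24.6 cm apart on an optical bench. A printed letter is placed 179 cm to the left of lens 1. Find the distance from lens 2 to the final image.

Lens 1: 1/d_i1 = 1/f₁ − 1/d_o1 = 1/(24.0) − 1/(179) = 0.03608, so d_i1 = 27.72 cm.
The intermediate image is 27.72 cm to the right of lens 1, which lies 3.120 cm to the right of lens 2 — a virtual object — so d_o2 = −3.120 cm.
Lens 2: 1/d_i2 = 1/f₂ − 1/d_o2 = 1/(26.8) − 1/(-3.120) = 0.3578, so d_i2 = 2.79 cm.
The final image is real, 2.79 cm to the right of lens 2 (overall magnification ≈ -0.14).

2.79 cm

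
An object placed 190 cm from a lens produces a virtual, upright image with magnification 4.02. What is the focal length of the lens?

f = 253 cm (converging)

m = −d_i/d_o ⇒ d_i = −m·d_o = −(+4.02)·(190) = -763.8 cm.
1/f = 1/d_o + 1/d_i = 1/(190) + 1/(-763.8) = 0.003954, so f = 253 cm.
Since f is positive, the lens is converging.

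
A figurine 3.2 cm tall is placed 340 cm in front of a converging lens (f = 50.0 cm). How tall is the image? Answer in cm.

0.552 cm

1/d_i = 1/f − 1/d_o = 1/(50.00) − 1/(340) = 0.01706, so d_i = 58.62 cm.
m = −d_i/d_o = -0.1724.
|h_i| = |m|·h_o = 0.1724 × 3.2 = 0.552 cm. The image is real, inverted and reduced, on the far side of the lens.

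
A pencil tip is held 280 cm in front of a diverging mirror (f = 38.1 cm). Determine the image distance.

33.5 cm

For a diverging mirror, f = -38.1 cm.
Mirror equation: 1/s_i = 1/f − 1/s_o = 1/(-38.10) − 1/(280) = -0.02625 − 0.003571 = -0.02982, so s_i = -33.5 cm.
The image is virtual, upright and reduced, behind the mirror.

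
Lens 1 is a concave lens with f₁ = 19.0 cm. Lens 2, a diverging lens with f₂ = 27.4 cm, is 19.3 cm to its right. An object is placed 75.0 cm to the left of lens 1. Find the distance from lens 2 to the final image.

15.3 cm

Lens 1 is diverging, so f₁ = −19.0 cm.
Lens 1: 1/d_i1 = 1/f₁ − 1/d_o1 = 1/(-19.0) − 1/(75.0) = -0.06596, so d_i1 = -15.16 cm.
The intermediate image is 15.16 cm to the left of lens 1 (virtual), which is 19.3 − (-15.16) = 34.46 cm to the left of lens 2, so d_o2 = +34.46 cm.
Lens 2 is diverging, so f₂ = −27.4 cm.
Lens 2: 1/d_i2 = 1/f₂ − 1/d_o2 = 1/(-27.4) − 1/(34.46) = -0.06552, so d_i2 = -15.3 cm.
The final image is virtual, 15.3 cm to the left of lens 2 (overall magnification ≈ 0.090).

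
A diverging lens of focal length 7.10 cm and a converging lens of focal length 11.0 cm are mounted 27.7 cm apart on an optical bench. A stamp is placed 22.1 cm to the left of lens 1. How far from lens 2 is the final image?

Lens 1 is diverging, so f₁ = −7.10 cm.
Lens 1: 1/d_i1 = 1/f₁ − 1/d_o1 = 1/(-7.10) − 1/(22.1) = -0.1861, so d_i1 = -5.374 cm.
The intermediate image is 5.374 cm to the left of lens 1 (virtual), which is 27.7 − (-5.374) = 33.07 cm to the left of lens 2, so d_o2 = +33.07 cm.
Lens 2: 1/d_i2 = 1/f₂ − 1/d_o2 = 1/(11.0) − 1/(33.07) = 0.06067, so d_i2 = 16.5 cm.
The final image is real, 16.5 cm to the right of lens 2 (overall magnification ≈ -0.12).

16.5 cm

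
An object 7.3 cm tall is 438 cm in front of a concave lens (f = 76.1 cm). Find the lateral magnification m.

m = +0.148

For a concave lens, f = -76.1 cm.
1/d_i = 1/f − 1/d_o = 1/(-76.10) − 1/(438) = -0.01542, so d_i = -64.84 cm.
m = −d_i/d_o = −(-64.84)/(438) = +0.148.
The image is virtual, upright and reduced, on the same side as the object.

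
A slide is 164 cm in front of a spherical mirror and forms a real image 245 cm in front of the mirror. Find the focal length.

f = 98.2 cm (concave)

Real image ⇒ d_i = +245 cm.
1/f = 1/d_o + 1/d_i = 1/(164) + 1/(245) = 0.01018, so f = 98.2 cm.
Since f is positive, the spherical mirror is concave.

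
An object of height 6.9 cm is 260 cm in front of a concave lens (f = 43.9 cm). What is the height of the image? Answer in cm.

0.997 cm

For a concave lens, f = -43.9 cm.
1/d_i = 1/f − 1/d_o = 1/(-43.90) − 1/(260) = -0.02663, so d_i = -37.56 cm.
m = −d_i/d_o = +0.1445.
|h_i| = |m|·h_o = 0.1445 × 6.9 = 0.997 cm. The image is virtual, upright and reduced, on the same side as the object.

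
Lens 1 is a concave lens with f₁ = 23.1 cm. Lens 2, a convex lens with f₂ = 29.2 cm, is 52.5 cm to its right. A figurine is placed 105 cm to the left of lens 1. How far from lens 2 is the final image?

49.4 cm

Lens 1 is diverging, so f₁ = −23.1 cm.
Lens 1: 1/d_i1 = 1/f₁ − 1/d_o1 = 1/(-23.1) − 1/(105) = -0.05281, so d_i1 = -18.93 cm.
The intermediate image is 18.93 cm to the left of lens 1 (virtual), which is 52.5 − (-18.93) = 71.43 cm to the left of lens 2, so d_o2 = +71.43 cm.
Lens 2: 1/d_i2 = 1/f₂ − 1/d_o2 = 1/(29.2) − 1/(71.43) = 0.02025, so d_i2 = 49.4 cm.
The final image is real, 49.4 cm to the right of lens 2 (overall magnification ≈ -0.12).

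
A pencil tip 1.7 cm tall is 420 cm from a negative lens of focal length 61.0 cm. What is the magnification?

For a negative lens, f = -61.0 cm.
1/d_i = 1/f − 1/d_o = 1/(-61.00) − 1/(420) = -0.01877, so d_i = -53.26 cm.
m = −d_i/d_o = −(-53.26)/(420) = +0.127.
The image is virtual, upright and reduced, on the same side as the object.

m = +0.127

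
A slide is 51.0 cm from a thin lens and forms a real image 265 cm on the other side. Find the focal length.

f = 42.8 cm (converging)

Real image ⇒ d_i = +265 cm.
1/f = 1/d_o + 1/d_i = 1/(51.0) + 1/(265) = 0.02338, so f = 42.8 cm.
Since f is positive, the thin lens is converging.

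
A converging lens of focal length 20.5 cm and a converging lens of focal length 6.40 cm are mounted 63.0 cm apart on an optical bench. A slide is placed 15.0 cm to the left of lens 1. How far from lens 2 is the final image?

6.76 cm

Lens 1: 1/d_i1 = 1/f₁ − 1/d_o1 = 1/(20.5) − 1/(15.0) = -0.01789, so d_i1 = -55.91 cm.
The intermediate image is 55.91 cm to the left of lens 1 (virtual), which is 63.0 − (-55.91) = 118.9 cm to the left of lens 2, so d_o2 = +118.9 cm.
Lens 2: 1/d_i2 = 1/f₂ − 1/d_o2 = 1/(6.40) − 1/(118.9) = 0.1478, so d_i2 = 6.76 cm.
The final image is real, 6.76 cm to the right of lens 2 (overall magnification ≈ -0.21).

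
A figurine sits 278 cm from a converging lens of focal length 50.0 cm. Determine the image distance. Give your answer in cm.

Lens equation: 1/q = 1/f − 1/p = 1/(50.00) − 1/(278) = 0.02000 − 0.003597 = 0.01640, so q = 61.0 cm.
The image is real, inverted and reduced, on the far side of the lens.

61.0 cm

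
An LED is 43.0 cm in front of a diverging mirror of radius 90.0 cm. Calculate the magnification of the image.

f = R/2 = 90.0/2 = 45.00 cm; for a diverging mirror, f = -45.00 cm.
1/d_i = 1/f − 1/d_o = 1/(-45.00) − 1/(43.0) = -0.04548, so d_i = -21.99 cm.
m = −d_i/d_o = −(-21.99)/(43.0) = +0.511.
The image is virtual, upright and reduced, behind the mirror.

m = +0.511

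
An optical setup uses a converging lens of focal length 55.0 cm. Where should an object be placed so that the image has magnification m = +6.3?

m = −d_i/d_o ⇒ d_i = −m·d_o.
1/f = 1/d_o + 1/d_i = 1/d_o − 1/(m·d_o) = (1 − 1/m)/d_o, so d_o = f(1 − 1/m) = (55.00)(1 − 1/(+6.3)) = 46.3 cm.

46.3 cm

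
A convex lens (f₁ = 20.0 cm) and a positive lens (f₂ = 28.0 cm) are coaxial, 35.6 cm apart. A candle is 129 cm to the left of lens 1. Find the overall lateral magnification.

m = -0.320

Lens 1: 1/d_i1 = 1/(20.0) − 1/(129) = 0.04225, so d_i1 = 23.67 cm; m₁ = −d_i1/d_o1 = -0.1835.
d_o2 = 35.6 − (23.67) = 11.93 cm.
Lens 2: 1/d_i2 = 1/(28.0) − 1/(11.93) = -0.04811, so d_i2 = -20.79 cm; m₂ = −d_i2/d_o2 = +1.742.
m = m₁·m₂ = (-0.1835)(+1.742) = -0.320.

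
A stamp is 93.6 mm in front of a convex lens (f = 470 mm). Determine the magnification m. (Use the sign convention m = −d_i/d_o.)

m = +1.25

1/d_i = 1/f − 1/d_o = 1/(470.0) − 1/(93.6) = -0.008556, so d_i = -116.9 mm.
m = −d_i/d_o = −(-116.9)/(93.6) = +1.25.
The image is virtual, upright and enlarged, on the same side as the object.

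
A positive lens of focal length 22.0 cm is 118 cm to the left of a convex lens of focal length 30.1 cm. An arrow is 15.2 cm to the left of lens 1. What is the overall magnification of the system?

Lens 1: 1/d_i1 = 1/(22.0) − 1/(15.2) = -0.02033, so d_i1 = -49.18 cm; m₁ = −d_i1/d_o1 = +3.236.
d_o2 = 118 − (-49.18) = 167.2 cm.
Lens 2: 1/d_i2 = 1/(30.1) − 1/(167.2) = 0.02724, so d_i2 = 36.71 cm; m₂ = −d_i2/d_o2 = -0.2195.
m = m₁·m₂ = (+3.236)(-0.2195) = -0.710.

m = -0.710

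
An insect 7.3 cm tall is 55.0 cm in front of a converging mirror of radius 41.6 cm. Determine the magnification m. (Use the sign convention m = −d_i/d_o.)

f = R/2 = 41.6/2 = 20.80 cm.
1/d_i = 1/f − 1/d_o = 1/(20.80) − 1/(55.0) = 0.02990, so d_i = 33.45 cm.
m = −d_i/d_o = −(33.45)/(55.0) = -0.608.
The image is real, inverted and reduced, in front of the mirror.

m = -0.608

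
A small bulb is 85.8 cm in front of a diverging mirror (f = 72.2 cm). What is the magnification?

For a diverging mirror, f = -72.2 cm.
1/d_i = 1/f − 1/d_o = 1/(-72.20) − 1/(85.8) = -0.02551, so d_i = -39.21 cm.
m = −d_i/d_o = −(-39.21)/(85.8) = +0.457.
The image is virtual, upright and reduced, behind the mirror.

m = +0.457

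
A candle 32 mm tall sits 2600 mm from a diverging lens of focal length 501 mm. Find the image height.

5.17 mm

For a diverging lens, f = -501 mm.
1/d_i = 1/f − 1/d_o = 1/(-501.0) − 1/(2600) = -0.002381, so d_i = -420.1 mm.
m = −d_i/d_o = +0.1616.
|h_i| = |m|·h_o = 0.1616 × 32 = 5.17 mm. The image is virtual, upright and reduced, on the same side as the object.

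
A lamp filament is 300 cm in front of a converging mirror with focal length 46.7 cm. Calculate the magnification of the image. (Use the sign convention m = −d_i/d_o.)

1/d_i = 1/f − 1/d_o = 1/(46.70) − 1/(300) = 0.01808, so d_i = 55.31 cm.
m = −d_i/d_o = −(55.31)/(300) = -0.184.
The image is real, inverted and reduced, in front of the mirror.

m = -0.184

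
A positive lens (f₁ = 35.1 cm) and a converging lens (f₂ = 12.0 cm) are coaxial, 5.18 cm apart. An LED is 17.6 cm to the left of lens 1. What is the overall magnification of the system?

m = -0.845

Lens 1: 1/d_i1 = 1/(35.1) − 1/(17.6) = -0.02833, so d_i1 = -35.30 cm; m₁ = −d_i1/d_o1 = +2.006.
d_o2 = 5.18 − (-35.30) = 40.48 cm.
Lens 2: 1/d_i2 = 1/(12.0) − 1/(40.48) = 0.05863, so d_i2 = 17.06 cm; m₂ = −d_i2/d_o2 = -0.4213.
m = m₁·m₂ = (+2.006)(-0.4213) = -0.845.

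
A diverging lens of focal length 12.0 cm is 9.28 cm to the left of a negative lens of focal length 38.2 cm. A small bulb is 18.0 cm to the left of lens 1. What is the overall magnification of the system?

f₁ = −12.0 cm (diverging).
Lens 1: 1/d_i1 = 1/(-12.0) − 1/(18.0) = -0.1389, so d_i1 = -7.200 cm; m₁ = −d_i1/d_o1 = +0.4000.
d_o2 = 9.28 − (-7.200) = 16.48 cm.
f₂ = −38.2 cm (diverging).
Lens 2: 1/d_i2 = 1/(-38.2) − 1/(16.48) = -0.08686, so d_i2 = -11.51 cm; m₂ = −d_i2/d_o2 = +0.6986.
m = m₁·m₂ = (+0.4000)(+0.6986) = +0.279.

m = +0.279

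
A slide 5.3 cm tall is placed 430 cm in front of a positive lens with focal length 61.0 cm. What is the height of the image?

1/d_i = 1/f − 1/d_o = 1/(61.00) − 1/(430) = 0.01407, so d_i = 71.08 cm.
m = −d_i/d_o = -0.1653.
|h_i| = |m|·h_o = 0.1653 × 5.3 = 0.876 cm. The image is real, inverted and reduced, on the far side of the lens.

0.876 cm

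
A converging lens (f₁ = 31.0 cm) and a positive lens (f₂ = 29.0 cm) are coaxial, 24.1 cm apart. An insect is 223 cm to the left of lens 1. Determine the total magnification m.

Lens 1: 1/d_i1 = 1/(31.0) − 1/(223) = 0.02777, so d_i1 = 36.01 cm; m₁ = −d_i1/d_o1 = -0.1615.
d_o2 = 24.1 − (36.01) = -11.91 cm (virtual object).
Lens 2: 1/d_i2 = 1/(29.0) − 1/(-11.91) = 0.1184, so d_i2 = 8.443 cm; m₂ = −d_i2/d_o2 = +0.7089.
m = m₁·m₂ = (-0.1615)(+0.7089) = -0.114.

m = -0.114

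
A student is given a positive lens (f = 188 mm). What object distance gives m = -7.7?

m = −d_i/d_o ⇒ d_i = −m·d_o.
1/f = 1/d_o + 1/d_i = 1/d_o − 1/(m·d_o) = (1 − 1/m)/d_o, so d_o = f(1 − 1/m) = (188.0)(1 − 1/(-7.7)) = 212 mm.

212 mm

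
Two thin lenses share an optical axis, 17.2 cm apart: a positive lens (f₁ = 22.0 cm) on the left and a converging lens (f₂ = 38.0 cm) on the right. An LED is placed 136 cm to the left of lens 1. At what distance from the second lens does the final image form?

Lens 1: 1/d_i1 = 1/f₁ − 1/d_o1 = 1/(22.0) − 1/(136) = 0.03810, so d_i1 = 26.25 cm.
The intermediate image is 26.25 cm to the right of lens 1, which lies 9.050 cm to the right of lens 2 — a virtual object — so d_o2 = −9.050 cm.
Lens 2: 1/d_i2 = 1/f₂ − 1/d_o2 = 1/(38.0) − 1/(-9.050) = 0.1368, so d_i2 = 7.31 cm.
The final image is real, 7.31 cm to the right of lens 2 (overall magnification ≈ -0.16).

7.31 cm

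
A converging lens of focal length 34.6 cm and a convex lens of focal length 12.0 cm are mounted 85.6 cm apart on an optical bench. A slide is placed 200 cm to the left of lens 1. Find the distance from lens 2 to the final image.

Lens 1: 1/d_i1 = 1/f₁ − 1/d_o1 = 1/(34.6) − 1/(200) = 0.02390, so d_i1 = 41.84 cm.
The intermediate image is 41.84 cm to the right of lens 1, which is 85.6 − (41.84) = 43.76 cm to the left of lens 2, so d_o2 = +43.76 cm.
Lens 2: 1/d_i2 = 1/f₂ − 1/d_o2 = 1/(12.0) − 1/(43.76) = 0.06048, so d_i2 = 16.5 cm.
The final image is real, 16.5 cm to the right of lens 2 (overall magnification ≈ 0.079).

16.5 cm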